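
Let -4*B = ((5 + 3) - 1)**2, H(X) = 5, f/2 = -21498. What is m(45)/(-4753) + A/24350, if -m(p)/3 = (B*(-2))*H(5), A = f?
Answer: -3987987/2361950 ≈ -1.6884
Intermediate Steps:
f = -42996 (f = 2*(-21498) = -42996)
A = -42996
B = -49/4 (B = -((5 + 3) - 1)**2/4 = -(8 - 1)**2/4 = -1/4*7**2 = -1/4*49 = -49/4 ≈ -12.250)
m(p) = -735/2 (m(p) = -3*(-49/4*(-2))*5 = -147*5/2 = -3*245/2 = -735/2)
m(45)/(-4753) + A/24350 = -735/2/(-4753) - 42996/24350 = -735/2*(-1/4753) - 42996*1/24350 = 15/194 - 21498/12175 = -3987987/2361950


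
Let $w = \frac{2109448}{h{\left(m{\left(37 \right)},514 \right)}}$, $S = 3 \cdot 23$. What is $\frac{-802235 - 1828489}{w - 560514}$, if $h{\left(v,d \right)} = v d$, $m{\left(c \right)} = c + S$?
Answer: $\frac{8958272901}{1908558458} \approx 4.6937$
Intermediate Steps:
$S = 69$
$m{\left(c \right)} = 69 + c$ ($m{\left(c \right)} = c + 69 = 69 + c$)
$h{\left(v,d \right)} = d v$
$w = \frac{527362}{13621}$ ($w = \frac{2109448}{514 \left(69 + 37\right)} = \frac{2109448}{514 \cdot 106} = \frac{2109448}{54484} = 2109448 \cdot \frac{1}{54484} = \frac{527362}{13621} \approx 38.717$)
$\frac{-802235 - 1828489}{w - 560514} = \frac{-802235 - 1828489}{\frac{527362}{13621} - 560514} = - \frac{2630724}{- \frac{7634233832}{13621}} = \left(-2630724\right) \left(- \frac{13621}{7634233832}\right) = \frac{8958272901}{1908558458}$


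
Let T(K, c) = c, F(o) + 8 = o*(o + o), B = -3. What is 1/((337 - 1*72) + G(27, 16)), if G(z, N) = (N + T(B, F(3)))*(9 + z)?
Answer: 1/1201 ≈ 0.00083264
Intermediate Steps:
F(o) = -8 + 2*o**2 (F(o) = -8 + o*(o + o) = -8 + o*(2*o) = -8 + 2*o**2)
G(z, N) = (9 + z)*(10 + N) (G(z, N) = (N + (-8 + 2*3**2))*(9 + z) = (N + (-8 + 2*9))*(9 + z) = (N + (-8 + 18))*(9 + z) = (N + 10)*(9 + z) = (10 + N)*(9 + z) = (9 + z)*(10 + N))
1/((337 - 1*72) + G(27, 16)) = 1/((337 - 1*72) + (90 + 9*16 + 10*27 + 16*27)) = 1/((337 - 72) + (90 + 144 + 270 + 432)) = 1/(265 + 936) = 1/1201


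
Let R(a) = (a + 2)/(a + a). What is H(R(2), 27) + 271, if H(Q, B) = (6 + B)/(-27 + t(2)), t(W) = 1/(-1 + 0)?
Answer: 7555/28 ≈ 269.82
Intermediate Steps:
t(W) = -1 (t(W) = 1/(-1) = -1)
R(a) = (2 + a)/(2*a) (R(a) = (2 + a)/((2*a)) = (2 + a)*(1/(2*a)) = (2 + a)/(2*a))
H(Q, B) = -3/14 - B/28 (H(Q, B) = (6 + B)/(-27 - 1) = (6 + B)/(-28) = (6 + B)*(-1/28) = -3/14 - B/28)
H(R(2), 27) + 271 = (-3/14 - 1/28*27) + 271 = (-3/14 - 27/28) + 271 = -33/28 + 271 = 7555/28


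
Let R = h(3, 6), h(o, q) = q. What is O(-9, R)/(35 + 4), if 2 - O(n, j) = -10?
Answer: 4/13 ≈ 0.30769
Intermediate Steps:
R = 6
O(n, j) = 12 (O(n, j) = 2 - 1*(-10) = 2 + 10 = 12)
O(-9, R)/(35 + 4) = 12/(35 + 4) = 12/39 = (1/39)*12 = 4/13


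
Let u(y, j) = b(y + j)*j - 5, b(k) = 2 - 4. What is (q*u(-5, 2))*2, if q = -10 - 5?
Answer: 270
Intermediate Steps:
b(k) = -2
u(y, j) = -5 - 2*j (u(y, j) = -2*j - 5 = -5 - 2*j)
q = -15
(q*u(-5, 2))*2 = -15*(-5 - 2*2)*2 = -15*(-5 - 4)*2 = -15*(-9)*2 = 135*2 = 270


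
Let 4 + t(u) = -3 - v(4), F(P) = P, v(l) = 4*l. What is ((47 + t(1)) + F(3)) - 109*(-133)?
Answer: 14524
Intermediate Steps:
t(u) = -23 (t(u) = -4 + (-3 - 4*4) = -4 + (-3 - 1*16) = -4 + (-3 - 16) = -4 - 19 = -23)
((47 + t(1)) + F(3)) - 109*(-133) = ((47 - 23) + 3) - 109*(-133) = (24 + 3) + 14497 = 27 + 14497 = 14524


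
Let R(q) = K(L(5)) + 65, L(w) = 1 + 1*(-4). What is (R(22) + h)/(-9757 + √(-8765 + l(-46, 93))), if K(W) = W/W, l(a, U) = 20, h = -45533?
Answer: 40329229/8655254 + 45467*I*√8745/95207794 ≈ 4.6595 + 0.044658*I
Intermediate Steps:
L(w) = -3 (L(w) = 1 - 4 = -3)
K(W) = 1
R(q) = 66 (R(q) = 1 + 65 = 66)
(R(22) + h)/(-9757 + √(-8765 + l(-46, 93))) = (66 - 45533)/(-9757 + √(-8765 + 20)) = -45467/(-9757 + √(-8745)) = -45467/(-9757 + I*√8745)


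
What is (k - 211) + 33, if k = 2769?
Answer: 2591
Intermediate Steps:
(k - 211) + 33 = (2769 - 211) + 33 = 2558 + 33 = 2591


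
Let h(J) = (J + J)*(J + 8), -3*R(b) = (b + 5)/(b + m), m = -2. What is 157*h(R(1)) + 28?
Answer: 6308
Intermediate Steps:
R(b) = -(5 + b)/(3*(-2 + b)) (R(b) = -(b + 5)/(3*(b - 2)) = -(5 + b)/(3*(-2 + b)))
h(J) = 2*J*(8 + J) (h(J) = (2*J)*(8 + J) = 2*J*(8 + J))
157*h(R(1)) + 28 = 157*(2*((-5 - 1*1)/(3*(-2 + 1)))*(8 + (-5 - 1*1)/(3*(-2 + 1)))) + 28 = 157*(2*((⅓)*(-5 - 1)/(-1))*(8 + (⅓)*(-5 - 1)/(-1))) + 28 = 157*(2*((⅓)*(-1)*(-6))*(8 + (⅓)*(-1)*(-6))) + 28 = 157*(2*2*(8 + 2)) + 28 = 157*(2*2*10) + 28 = 157*40 + 28 = 6280 + 28 = 6308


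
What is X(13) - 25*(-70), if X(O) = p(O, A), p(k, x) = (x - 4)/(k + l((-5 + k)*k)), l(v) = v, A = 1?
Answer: 68249/39 ≈ 1750.0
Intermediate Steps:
p(k, x) = (-4 + x)/(k + k*(-5 + k)) (p(k, x) = (x - 4)/(k + (-5 + k)*k) = (-4 + x)/(k + k*(-5 + k)))
X(O) = -3/(O*(-4 + O)) (X(O) = (-4 + 1)/(O*(-4 + O)) = -3/(O*(-4 + O)))
X(13) - 25*(-70) = -3/(13*(-4 + 13)) - 25*(-70) = -3*1/13/9 + 1750 = -3*1/13*⅑ + 1750 = -1/39 + 1750 = 68249/39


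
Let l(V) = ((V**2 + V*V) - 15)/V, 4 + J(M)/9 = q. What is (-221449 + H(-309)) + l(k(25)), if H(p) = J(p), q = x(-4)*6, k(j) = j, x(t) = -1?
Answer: -1107448/5 ≈ -2.2149e+5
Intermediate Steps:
q = -6 (q = -1*6 = -6)
J(M) = -90 (J(M) = -36 + 9*(-6) = -36 - 54 = -90)
H(p) = -90
l(V) = (-15 + 2*V**2)/V (l(V) = ((V**2 + V**2) - 15)/V = (2*V**2 - 15)/V = (-15 + 2*V**2)/V)
(-221449 + H(-309)) + l(k(25)) = (-221449 - 90) + (-15/25 + 2*25) = -221539 + (-15*1/25 + 50) = -221539 + (-3/5 + 50) = -221539 + 247/5 = -1107448/5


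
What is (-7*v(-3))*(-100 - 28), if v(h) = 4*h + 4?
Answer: -7168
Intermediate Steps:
v(h) = 4 + 4*h
(-7*v(-3))*(-100 - 28) = (-7*(4 + 4*(-3)))*(-100 - 28) = -7*(4 - 12)*(-128) = -7*(-8)*(-128) = 56*(-128) = -7168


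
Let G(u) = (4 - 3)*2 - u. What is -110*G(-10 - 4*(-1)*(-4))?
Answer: -3080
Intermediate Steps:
G(u) = 2 - u (G(u) = 1*2 - u = 2 - u)
-110*G(-10 - 4*(-1)*(-4)) = -110*(2 - (-10 - 4*(-1)*(-4))) = -110*(2 - (-10 - (-4)*(-4))) = -110*(2 - (-10 - 1*16)) = -110*(2 - (-10 - 16)) = -110*(2 - 1*(-26)) = -110*(2 + 26) = -110*28 = -3080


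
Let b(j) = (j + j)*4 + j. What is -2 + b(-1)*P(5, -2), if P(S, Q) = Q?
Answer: 16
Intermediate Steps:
b(j) = 9*j (b(j) = (2*j)*4 + j = 8*j + j = 9*j)
-2 + b(-1)*P(5, -2) = -2 + (9*(-1))*(-2) = -2 - 9*(-2) = -2 + 18 = 16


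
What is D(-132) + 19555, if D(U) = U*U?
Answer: 36979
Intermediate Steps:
D(U) = U²
D(-132) + 19555 = (-132)² + 19555 = 17424 + 19555 = 36979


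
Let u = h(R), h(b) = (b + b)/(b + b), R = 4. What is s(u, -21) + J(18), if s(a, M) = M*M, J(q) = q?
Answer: 459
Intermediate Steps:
h(b) = 1 (h(b) = (2*b)/((2*b)) = (2*b)*(1/(2*b)) = 1)
u = 1
s(a, M) = M²
s(u, -21) + J(18) = (-21)² + 18 = 441 + 18 = 459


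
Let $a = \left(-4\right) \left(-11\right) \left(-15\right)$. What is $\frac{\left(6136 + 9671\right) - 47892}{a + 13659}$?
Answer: $- \frac{10695}{4333} \approx -2.4683$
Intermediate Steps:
$a = -660$ ($a = 44 \left(-15\right) = -660$)
$\frac{\left(6136 + 9671\right) - 47892}{a + 13659} = \frac{\left(6136 + 9671\right) - 47892}{-660 + 13659} = \frac{15807 - 47892}{12999} = \left(-32085\right) \frac{1}{12999} = - \frac{10695}{4333}$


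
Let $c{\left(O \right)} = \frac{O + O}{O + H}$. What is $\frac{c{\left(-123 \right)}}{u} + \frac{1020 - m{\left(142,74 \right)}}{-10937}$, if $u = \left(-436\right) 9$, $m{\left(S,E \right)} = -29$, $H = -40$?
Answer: $- \frac{112273915}{1165906074} \approx -0.096298$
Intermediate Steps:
$c{\left(O \right)} = \frac{2 O}{-40 + O}$ ($c{\left(O \right)} = \frac{O + O}{O - 40} = \frac{2 O}{-40 + O}$)
$u = -3924$
$\frac{c{\left(-123 \right)}}{u} + \frac{1020 - m{\left(142,74 \right)}}{-10937} = \frac{2 \left(-123\right) \frac{1}{-40 - 123}}{-3924} + \frac{1020 - -29}{-10937} = 2 \left(-123\right) \frac{1}{-163} \left(- \frac{1}{3924}\right) + \left(1020 + 29\right) \left(- \frac{1}{10937}\right) = 2 \left(-123\right) \left(- \frac{1}{163}\right) \left(- \frac{1}{3924}\right) + 1049 \left(- \frac{1}{10937}\right) = \frac{246}{163} \left(- \frac{1}{3924}\right) - \frac{1049}{10937} = - \frac{41}{106602} - \frac{1049}{10937} = - \frac{112273915}{1165906074}$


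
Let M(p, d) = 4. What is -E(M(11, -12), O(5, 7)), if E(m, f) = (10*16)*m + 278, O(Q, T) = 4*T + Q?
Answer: -918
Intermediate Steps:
O(Q, T) = Q + 4*T
E(m, f) = 278 + 160*m (E(m, f) = 160*m + 278 = 278 + 160*m)
-E(M(11, -12), O(5, 7)) = -(278 + 160*4) = -(278 + 640) = -1*918 = -918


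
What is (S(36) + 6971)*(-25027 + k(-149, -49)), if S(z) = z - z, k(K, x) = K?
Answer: -175501896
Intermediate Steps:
S(z) = 0
(S(36) + 6971)*(-25027 + k(-149, -49)) = (0 + 6971)*(-25027 - 149) = 6971*(-25176) = -175501896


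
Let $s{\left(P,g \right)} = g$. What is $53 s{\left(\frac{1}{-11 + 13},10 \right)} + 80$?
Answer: $610$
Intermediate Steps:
$53 s{\left(\frac{1}{-11 + 13},10 \right)} + 80 = 53 \cdot 10 + 80 = 530 + 80 = 610$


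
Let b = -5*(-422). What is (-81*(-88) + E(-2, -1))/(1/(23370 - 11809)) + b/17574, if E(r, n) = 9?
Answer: 725022901514/8787 ≈ 8.2511e+7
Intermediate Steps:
b = 2110
(-81*(-88) + E(-2, -1))/(1/(23370 - 11809)) + b/17574 = (-81*(-88) + 9)/(1/(23370 - 11809)) + 2110/17574 = (7128 + 9)/(1/11561) + 2110*(1/17574) = 7137/(1/11561) + 1055/8787 = 7137*11561 + 1055/8787 = 82510857 + 1055/8787 = 725022901514/8787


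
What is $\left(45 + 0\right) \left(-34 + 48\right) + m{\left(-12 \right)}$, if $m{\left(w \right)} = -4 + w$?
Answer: $614$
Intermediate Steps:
$\left(45 + 0\right) \left(-34 + 48\right) + m{\left(-12 \right)} = \left(45 + 0\right) \left(-34 + 48\right) - 16 = 45 \cdot 14 - 16 = 630 - 16 = 614$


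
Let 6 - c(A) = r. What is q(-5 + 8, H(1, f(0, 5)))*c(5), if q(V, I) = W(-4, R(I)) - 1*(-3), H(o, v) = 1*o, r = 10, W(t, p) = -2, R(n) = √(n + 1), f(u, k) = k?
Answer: -4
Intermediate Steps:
R(n) = √(1 + n)
c(A) = -4 (c(A) = 6 - 1*10 = 6 - 10 = -4)
H(o, v) = o
q(V, I) = 1 (q(V, I) = -2 - 1*(-3) = -2 + 3 = 1)
q(-5 + 8, H(1, f(0, 5)))*c(5) = 1*(-4) = -4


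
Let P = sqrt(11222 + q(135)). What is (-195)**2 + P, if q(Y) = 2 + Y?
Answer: 38025 + sqrt(11359) ≈ 38132.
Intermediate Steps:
P = sqrt(11359) (P = sqrt(11222 + (2 + 135)) = sqrt(11222 + 137) = sqrt(11359) ≈ 106.58)
(-195)**2 + P = (-195)**2 + sqrt(11359) = 38025 + sqrt(11359)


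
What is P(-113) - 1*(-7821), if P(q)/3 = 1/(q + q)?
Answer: 1767543/226 ≈ 7821.0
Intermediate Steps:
P(q) = 3/(2*q) (P(q) = 3/(q + q) = 3/((2*q)) = 3*(1/(2*q)) = 3/(2*q))
P(-113) - 1*(-7821) = (3/2)/(-113) - 1*(-7821) = (3/2)*(-1/113) + 7821 = -3/226 + 7821 = 1767543/226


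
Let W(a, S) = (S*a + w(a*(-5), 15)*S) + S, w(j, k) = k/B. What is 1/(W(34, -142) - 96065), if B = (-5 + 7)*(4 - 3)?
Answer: -1/102100 ≈ -9.7943e-6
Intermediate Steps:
B = 2 (B = 2*1 = 2)
w(j, k) = k/2
W(a, S) = 17*S/2 + S*a (W(a, S) = (S*a + ((½)*15)*S) + S = (S*a + 15*S/2) + S = (15*S/2 + S*a) + S = 17*S/2 + S*a)
1/(W(34, -142) - 96065) = 1/((½)*(-142)*(17 + 2*34) - 96065) = 1/((½)*(-142)*(17 + 68) - 96065) = 1/((½)*(-142)*85 - 96065) = 1/(-6035 - 96065) = 1/(-102100) = -1/102100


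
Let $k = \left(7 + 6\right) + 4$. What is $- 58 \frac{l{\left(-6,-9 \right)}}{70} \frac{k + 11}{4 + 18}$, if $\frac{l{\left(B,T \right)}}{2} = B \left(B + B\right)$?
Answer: $- \frac{8352}{55} \approx -151.85$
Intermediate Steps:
$l{\left(B,T \right)} = 4 B^{2}$ ($l{\left(B,T \right)} = 2 B \left(B + B\right) = 2 B 2 B = 2 \cdot 2 B^{2} = 4 B^{2}$)
$k = 17$ ($k = 13 + 4 = 17$)
$- 58 \frac{l{\left(-6,-9 \right)}}{70} \frac{k + 11}{4 + 18} = - 58 \frac{4 \left(-6\right)^{2}}{70} \frac{17 + 11}{4 + 18} = - 58 \cdot 4 \cdot 36 \cdot \frac{1}{70} \cdot \frac{28}{22} = - 58 \cdot 144 \cdot \frac{1}{70} \cdot 28 \cdot \frac{1}{22} = \left(-58\right) \frac{72}{35} \cdot \frac{14}{11} = \left(- \frac{4176}{35}\right) \frac{14}{11} = - \frac{8352}{55}$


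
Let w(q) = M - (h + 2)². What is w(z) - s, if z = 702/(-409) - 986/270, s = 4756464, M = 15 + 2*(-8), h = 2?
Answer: -4756481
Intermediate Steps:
M = -1 (M = 15 - 16 = -1)
z = -296407/55215 (z = 702*(-1/409) - 986*1/270 = -702/409 - 493/135 = -296407/55215 ≈ -5.3682)
w(q) = -17 (w(q) = -1 - (2 + 2)² = -1 - 1*4² = -1 - 1*16 = -1 - 16 = -17)
w(z) - s = -17 - 1*4756464 = -17 - 4756464 = -4756481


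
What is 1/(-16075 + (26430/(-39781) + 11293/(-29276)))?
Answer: -1164628556/18722627049213 ≈ -6.2204e-5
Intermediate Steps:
1/(-16075 + (26430/(-39781) + 11293/(-29276))) = 1/(-16075 + (26430*(-1/39781) + 11293*(-1/29276))) = 1/(-16075 + (-26430/39781 - 11293/29276)) = 1/(-16075 - 1223011513/1164628556) = 1/(-18722627049213/1164628556) = -1164628556/18722627049213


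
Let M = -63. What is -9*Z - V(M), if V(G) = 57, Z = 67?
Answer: -660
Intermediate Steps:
-9*Z - V(M) = -9*67 - 1*57 = -603 - 57 = -660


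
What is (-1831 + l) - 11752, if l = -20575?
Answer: -34158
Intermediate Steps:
(-1831 + l) - 11752 = (-1831 - 20575) - 11752 = -22406 - 11752 = -34158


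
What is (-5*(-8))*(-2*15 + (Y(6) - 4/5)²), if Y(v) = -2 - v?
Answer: 9488/5 ≈ 1897.6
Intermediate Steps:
(-5*(-8))*(-2*15 + (Y(6) - 4/5)²) = (-5*(-8))*(-2*15 + ((-2 - 1*6) - 4/5)²) = 40*(-30 + ((-2 - 6) - 4*⅕)²) = 40*(-30 + (-8 - ⅘)²) = 40*(-30 + (-44/5)²) = 40*(-30 + 1936/25) = 40*(1186/25) = 9488/5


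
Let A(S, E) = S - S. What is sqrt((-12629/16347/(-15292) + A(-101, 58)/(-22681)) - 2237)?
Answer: I*sqrt(34947063322018976379)/124989162 ≈ 47.297*I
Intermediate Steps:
A(S, E) = 0
sqrt((-12629/16347/(-15292) + A(-101, 58)/(-22681)) - 2237) = sqrt((-12629/16347/(-15292) + 0/(-22681)) - 2237) = sqrt((-12629*1/16347*(-1/15292) + 0*(-1/22681)) - 2237) = sqrt((-12629/16347*(-1/15292) + 0) - 2237) = sqrt((12629/249978324 + 0) - 2237) = sqrt(12629/249978324 - 2237) = sqrt(-559201498159/249978324) = I*sqrt(34947063322018976379)/124989162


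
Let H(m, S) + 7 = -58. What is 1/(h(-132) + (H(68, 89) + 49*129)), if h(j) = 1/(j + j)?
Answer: 264/1651583 ≈ 0.00015985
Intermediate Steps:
H(m, S) = -65 (H(m, S) = -7 - 58 = -65)
h(j) = 1/(2*j)
1/(h(-132) + (H(68, 89) + 49*129)) = 1/((½)/(-132) + (-65 + 49*129)) = 1/((½)*(-1/132) + (-65 + 6321)) = 1/(-1/264 + 6256) = 1/(1651583/264) = 264/1651583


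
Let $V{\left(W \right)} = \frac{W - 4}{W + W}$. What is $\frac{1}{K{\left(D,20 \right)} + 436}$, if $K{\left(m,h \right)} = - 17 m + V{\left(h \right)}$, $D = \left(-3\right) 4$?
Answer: $\frac{5}{3202} \approx 0.0015615$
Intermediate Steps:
$D = -12$
$V{\left(W \right)} = \frac{-4 + W}{2 W}$
$K{\left(m,h \right)} = - 17 m + \frac{-4 + h}{2 h}$
$\frac{1}{K{\left(D,20 \right)} + 436} = \frac{1}{\left(\frac{1}{2} - -204 - \frac{2}{20}\right) + 436} = \frac{1}{\left(\frac{1}{2} + 204 - \frac{1}{10}\right) + 436} = \frac{1}{\frac{1022}{5} + 436} = \frac{1}{\frac{3202}{5}} = \frac{5}{3202}$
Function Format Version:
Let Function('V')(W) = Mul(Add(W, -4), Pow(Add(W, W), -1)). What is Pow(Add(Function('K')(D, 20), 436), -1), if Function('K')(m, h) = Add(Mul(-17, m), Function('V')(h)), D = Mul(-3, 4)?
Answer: Rational(5, 3202) ≈ 0.0015615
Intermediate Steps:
D = -12
Function('V')(W) = Mul(Rational(1, 2), Pow(W, -1), Add(-4, W)) (Function('V')(W) = Mul(Add(-4, W), Pow(Mul(2, W), -1)) = Mul(Add(-4, W), Mul(Rational(1, 2), Pow(W, -1))) = Mul(Rational(1, 2), Pow(W, -1), Add(-4, W)))
Function('K')(m, h) = Add(Mul(-17, m), Mul(Rational(1, 2), Pow(h, -1), Add(-4, h)))
Pow(Add(Function('K')(D, 20), 436), -1) = Pow(Add(Add(Rational(1, 2), Mul(-17, -12), Mul(-2, Pow(20, -1))), 436), -1) = Pow(Add(Add(Rational(1, 2), 204, Mul(-2, Rational(1, 20))), 436), -1) = Pow(Add(Add(Rational(1, 2), 204, Rational(-1, 10)), 436), -1) = Pow(Add(Rational(1022, 5), 436), -1) = Pow(Rational(3202, 5), -1) = Rational(5, 3202)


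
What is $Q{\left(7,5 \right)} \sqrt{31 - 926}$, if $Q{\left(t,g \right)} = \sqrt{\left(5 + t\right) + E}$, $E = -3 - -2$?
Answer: $i \sqrt{9845} \approx 99.222 i$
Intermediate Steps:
$E = -1$ ($E = -3 + 2 = -1$)
$Q{\left(t,g \right)} = \sqrt{4 + t}$ ($Q{\left(t,g \right)} = \sqrt{\left(5 + t\right) - 1} = \sqrt{4 + t}$)
$Q{\left(7,5 \right)} \sqrt{31 - 926} = \sqrt{4 + 7} \sqrt{31 - 926} = \sqrt{11} \sqrt{-895} = \sqrt{11} i \sqrt{895} = i \sqrt{9845}$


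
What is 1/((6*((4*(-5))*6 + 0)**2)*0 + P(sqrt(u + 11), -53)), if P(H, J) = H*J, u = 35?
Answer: -sqrt(46)/2438 ≈ -0.0027819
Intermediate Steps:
1/((6*((4*(-5))*6 + 0)**2)*0 + P(sqrt(u + 11), -53)) = 1/((6*((4*(-5))*6 + 0)**2)*0 + sqrt(35 + 11)*(-53)) = 1/((6*(-20*6 + 0)**2)*0 + sqrt(46)*(-53)) = 1/((6*(-120 + 0)**2)*0 - 53*sqrt(46)) = 1/((6*(-120)**2)*0 - 53*sqrt(46)) = 1/((6*14400)*0 - 53*sqrt(46)) = 1/(86400*0 - 53*sqrt(46)) = 1/(0 - 53*sqrt(46)) = 1/(-53*sqrt(46)) = -sqrt(46)/2438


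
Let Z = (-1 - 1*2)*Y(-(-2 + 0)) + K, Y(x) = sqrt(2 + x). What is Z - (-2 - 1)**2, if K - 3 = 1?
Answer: -11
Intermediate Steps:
K = 4 (K = 3 + 1 = 4)
Z = -2 (Z = (-1 - 1*2)*sqrt(2 - (-2 + 0)) + 4 = (-1 - 2)*sqrt(2 - 1*(-2)) + 4 = -3*sqrt(2 + 2) + 4 = -3*sqrt(4) + 4 = -3*2 + 4 = -6 + 4 = -2)
Z - (-2 - 1)**2 = -2 - (-2 - 1)**2 = -2 - 1*(-3)**2 = -2 - 1*9 = -2 - 9 = -11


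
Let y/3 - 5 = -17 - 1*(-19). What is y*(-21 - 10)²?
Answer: 20181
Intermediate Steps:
y = 21 (y = 15 + 3*(-17 - 1*(-19)) = 15 + 3*(-17 + 19) = 15 + 3*2 = 15 + 6 = 21)
y*(-21 - 10)² = 21*(-21 - 10)² = 21*(-31)² = 21*961 = 20181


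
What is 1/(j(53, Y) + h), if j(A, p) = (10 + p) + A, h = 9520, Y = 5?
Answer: 1/9588 ≈ 0.00010430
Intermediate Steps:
j(A, p) = 10 + A + p
1/(j(53, Y) + h) = 1/((10 + 53 + 5) + 9520) = 1/(68 + 9520) = 1/9588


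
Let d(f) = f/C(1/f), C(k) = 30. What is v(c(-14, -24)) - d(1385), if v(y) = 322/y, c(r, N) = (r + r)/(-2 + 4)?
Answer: -415/6 ≈ -69.167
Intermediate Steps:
c(r, N) = r (c(r, N) = (2*r)/2 = (2*r)*(1/2) = r)
d(f) = f/30
v(c(-14, -24)) - d(1385) = 322/(-14) - 1385/30 = 322*(-1/14) - 1*277/6 = -23 - 277/6 = -415/6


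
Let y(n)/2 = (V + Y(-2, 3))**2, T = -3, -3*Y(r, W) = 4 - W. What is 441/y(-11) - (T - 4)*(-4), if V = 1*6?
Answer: -12215/578 ≈ -21.133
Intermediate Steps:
Y(r, W) = -4/3 + W/3 (Y(r, W) = -(4 - W)/3 = -4/3 + W/3)
V = 6
y(n) = 578/9 (y(n) = 2*(6 + (-4/3 + (1/3)*3))**2 = 2*(6 + (-4/3 + 1))**2 = 2*(6 - 1/3)**2 = 2*(17/3)**2 = 2*(289/9) = 578/9)
441/y(-11) - (T - 4)*(-4) = 441/(578/9) - (-3 - 4)*(-4) = 441*(9/578) - (-7)*(-4) = 3969/578 - 1*28 = 3969/578 - 28 = -12215/578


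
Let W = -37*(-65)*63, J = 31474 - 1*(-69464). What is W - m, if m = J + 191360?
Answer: -140783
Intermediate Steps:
J = 100938 (J = 31474 + 69464 = 100938)
W = 151515 (W = 2405*63 = 151515)
m = 292298 (m = 100938 + 191360 = 292298)
W - m = 151515 - 1*292298 = 151515 - 292298 = -140783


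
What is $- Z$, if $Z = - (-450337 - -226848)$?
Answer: $-223489$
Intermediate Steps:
$Z = 223489$ ($Z = - (-450337 + 226848) = \left(-1\right) \left(-223489\right) = 223489$)
$- Z = \left(-1\right) 223489 = -223489$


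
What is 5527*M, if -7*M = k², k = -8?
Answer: -353728/7 ≈ -50533.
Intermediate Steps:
M = -64/7 (M = -⅐*(-8)² = -⅐*64 = -64/7 ≈ -9.1429)
5527*M = 5527*(-64/7) = -353728/7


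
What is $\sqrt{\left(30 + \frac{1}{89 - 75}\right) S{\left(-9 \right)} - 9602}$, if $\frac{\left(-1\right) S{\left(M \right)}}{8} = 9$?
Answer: $\frac{i \sqrt{576590}}{7} \approx 108.48 i$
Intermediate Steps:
$S{\left(M \right)} = -72$ ($S{\left(M \right)} = \left(-8\right) 9 = -72$)
$\sqrt{\left(30 + \frac{1}{89 - 75}\right) S{\left(-9 \right)} - 9602} = \sqrt{\left(30 + \frac{1}{89 - 75}\right) \left(-72\right) - 9602} = \sqrt{\left(30 + \frac{1}{14}\right) \left(-72\right) - 9602} = \sqrt{\frac{421}{14} \left(-72\right) - 9602} = \sqrt{- \frac{15156}{7} - 9602} = \sqrt{- \frac{82370}{7}} = \frac{i \sqrt{576590}}{7}$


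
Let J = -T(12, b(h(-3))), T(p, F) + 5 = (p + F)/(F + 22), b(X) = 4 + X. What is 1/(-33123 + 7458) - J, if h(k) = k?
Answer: -2617853/590295 ≈ -4.4348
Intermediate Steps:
T(p, F) = -5 + (F + p)/(22 + F) (T(p, F) = -5 + (p + F)/(F + 22) = -5 + (F + p)/(22 + F))
J = 102/23 (J = -(-110 + 12 - 4*(4 - 3))/(22 + (4 - 3)) = -(-110 + 12 - 4*1)/(22 + 1) = -(-110 + 12 - 4)/23 = -(-102)/23 = -1*(-102/23) = 102/23 ≈ 4.4348)
1/(-33123 + 7458) - J = 1/(-33123 + 7458) - 1*102/23 = 1/(-25665) - 102/23 = -1/25665 - 102/23 = -2617853/590295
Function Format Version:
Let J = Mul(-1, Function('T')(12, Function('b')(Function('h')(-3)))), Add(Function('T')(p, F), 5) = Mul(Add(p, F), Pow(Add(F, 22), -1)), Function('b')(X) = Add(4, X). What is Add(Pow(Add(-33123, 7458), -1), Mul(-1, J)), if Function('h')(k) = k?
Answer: Rational(-2617853, 590295) ≈ -4.4348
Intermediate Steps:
Function('T')(p, F) = Add(-5, Mul(Pow(Add(22, F), -1), Add(F, p))) (Function('T')(p, F) = Add(-5, Mul(Add(p, F), Pow(Add(F, 22), -1))) = Add(-5, Mul(Add(F, p), Pow(Add(22, F), -1))) = Add(-5, Mul(Pow(Add(22, F), -1), Add(F, p))))
J = Rational(102, 23) (J = Mul(-1, Mul(Pow(Add(22, Add(4, -3)), -1), Add(-110, 12, Mul(-4, Add(4, -3))))) = Mul(-1, Mul(Pow(Add(22, 1), -1), Add(-110, 12, Mul(-4, 1)))) = Mul(-1, Mul(Pow(23, -1), Add(-110, 12, -4))) = Mul(-1, Mul(Rational(1, 23), -102)) = Mul(-1, Rational(-102, 23)) = Rational(102, 23) ≈ 4.4348)
Add(Pow(Add(-33123, 7458), -1), Mul(-1, J)) = Add(Pow(Add(-33123, 7458), -1), Mul(-1, Rational(102, 23))) = Add(Pow(-25665, -1), Rational(-102, 23)) = Add(Rational(-1, 25665), Rational(-102, 23)) = Rational(-2617853, 590295)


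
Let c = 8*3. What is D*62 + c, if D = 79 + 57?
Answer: 8456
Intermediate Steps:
c = 24
D = 136
D*62 + c = 136*62 + 24 = 8432 + 24 = 8456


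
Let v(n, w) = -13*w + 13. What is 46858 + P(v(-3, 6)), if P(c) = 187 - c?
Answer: 47110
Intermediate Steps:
v(n, w) = 13 - 13*w
46858 + P(v(-3, 6)) = 46858 + (187 - (13 - 13*6)) = 46858 + (187 - (13 - 78)) = 46858 + (187 - 1*(-65)) = 46858 + (187 + 65) = 46858 + 252 = 47110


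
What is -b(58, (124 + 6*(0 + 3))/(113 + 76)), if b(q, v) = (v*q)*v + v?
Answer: -1196350/35721 ≈ -33.492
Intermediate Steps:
b(q, v) = v + q*v² (b(q, v) = (q*v)*v + v = q*v² + v = v + q*v²)
-b(58, (124 + 6*(0 + 3))/(113 + 76)) = -(124 + 6*(0 + 3))/(113 + 76)*(1 + 58*((124 + 6*(0 + 3))/(113 + 76))) = -(124 + 6*3)/189*(1 + 58*((124 + 6*3)/189)) = -(124 + 18)*(1/189)*(1 + 58*((124 + 18)*(1/189))) = -142*(1/189)*(1 + 58*(142*(1/189))) = -142*(1 + 58*(142/189))/189 = -142*(1 + 8236/189)/189 = -142*8425/(189*189) = -1*1196350/35721 = -1196350/35721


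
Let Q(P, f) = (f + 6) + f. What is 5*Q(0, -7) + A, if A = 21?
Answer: -19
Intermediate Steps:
Q(P, f) = 6 + 2*f (Q(P, f) = (6 + f) + f = 6 + 2*f)
5*Q(0, -7) + A = 5*(6 + 2*(-7)) + 21 = 5*(6 - 14) + 21 = 5*(-8) + 21 = -40 + 21 = -19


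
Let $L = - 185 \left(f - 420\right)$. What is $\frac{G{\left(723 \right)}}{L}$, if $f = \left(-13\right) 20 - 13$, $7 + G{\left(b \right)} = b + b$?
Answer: $\frac{1439}{128205} \approx 0.011224$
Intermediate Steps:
$G{\left(b \right)} = -7 + 2 b$ ($G{\left(b \right)} = -7 + \left(b + b\right) = -7 + 2 b$)
$f = -273$ ($f = -260 - 13 = -273$)
$L = 128205$ ($L = - 185 \left(-273 - 420\right) = \left(-185\right) \left(-693\right) = 128205$)
$\frac{G{\left(723 \right)}}{L} = \frac{-7 + 2 \cdot 723}{128205} = \left(-7 + 1446\right) \frac{1}{128205} = 1439 \cdot \frac{1}{128205} = \frac{1439}{128205}$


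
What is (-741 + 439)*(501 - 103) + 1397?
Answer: -118799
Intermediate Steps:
(-741 + 439)*(501 - 103) + 1397 = -302*398 + 1397 = -120196 + 1397 = -118799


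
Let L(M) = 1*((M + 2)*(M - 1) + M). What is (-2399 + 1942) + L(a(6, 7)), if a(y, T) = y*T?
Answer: 1389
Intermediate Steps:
a(y, T) = T*y
L(M) = M + (-1 + M)*(2 + M) (L(M) = 1*((2 + M)*(-1 + M) + M) = 1*((-1 + M)*(2 + M) + M) = 1*(M + (-1 + M)*(2 + M)) = M + (-1 + M)*(2 + M))
(-2399 + 1942) + L(a(6, 7)) = (-2399 + 1942) + (-2 + (7*6)**2 + 2*(7*6)) = -457 + (-2 + 42**2 + 2*42) = -457 + (-2 + 1764 + 84) = -457 + 1846 = 1389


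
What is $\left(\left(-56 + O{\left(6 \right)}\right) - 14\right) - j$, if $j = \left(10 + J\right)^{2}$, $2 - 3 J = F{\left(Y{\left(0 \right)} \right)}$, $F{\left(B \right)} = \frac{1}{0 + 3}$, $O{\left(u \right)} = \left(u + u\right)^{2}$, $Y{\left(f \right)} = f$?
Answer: $- \frac{3031}{81} \approx -37.42$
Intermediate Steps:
$O{\left(u \right)} = 4 u^{2}$ ($O{\left(u \right)} = \left(2 u\right)^{2} = 4 u^{2}$)
$F{\left(B \right)} = \frac{1}{3}$
$J = \frac{5}{9}$ ($J = \frac{2}{3} - \frac{1}{9} = \frac{5}{9} \approx 0.55556$)
$j = \frac{9025}{81}$ ($j = \left(10 + \frac{5}{9}\right)^{2} = \left(\frac{95}{9}\right)^{2} = \frac{9025}{81} \approx 111.42$)
$\left(\left(-56 + O{\left(6 \right)}\right) - 14\right) - j = \left(\left(-56 + 4 \cdot 6^{2}\right) - 14\right) - \frac{9025}{81} = \left(\left(-56 + 4 \cdot 36\right) - 14\right) - \frac{9025}{81} = \left(\left(-56 + 144\right) - 14\right) - \frac{9025}{81} = \left(88 - 14\right) - \frac{9025}{81} = 74 - \frac{9025}{81} = - \frac{3031}{81}$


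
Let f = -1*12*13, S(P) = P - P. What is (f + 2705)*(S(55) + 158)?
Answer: 402742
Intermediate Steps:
S(P) = 0
f = -156 (f = -12*13 = -156)
(f + 2705)*(S(55) + 158) = (-156 + 2705)*(0 + 158) = 2549*158 = 402742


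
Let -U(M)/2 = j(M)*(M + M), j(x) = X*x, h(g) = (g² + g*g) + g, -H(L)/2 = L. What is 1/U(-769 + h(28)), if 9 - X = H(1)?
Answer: -1/30092876 ≈ -3.3230e-8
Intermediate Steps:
H(L) = -2*L
X = 11 (X = 9 - (-2) = 9 - 1*(-2) = 9 + 2 = 11)
h(g) = g + 2*g² (h(g) = (g² + g²) + g = 2*g² + g = g + 2*g²)
j(x) = 11*x
U(M) = -44*M² (U(M) = -2*11*M*(M + M) = -2*11*M*2*M = -44*M²)
1/U(-769 + h(28)) = 1/(-44*(-769 + 28*(1 + 2*28))²) = 1/(-44*(-769 + 28*(1 + 56))²) = 1/(-44*(-769 + 28*57)²) = 1/(-44*(-769 + 1596)²) = 1/(-44*827²) = 1/(-44*683929) = 1/(-30092876) = -1/30092876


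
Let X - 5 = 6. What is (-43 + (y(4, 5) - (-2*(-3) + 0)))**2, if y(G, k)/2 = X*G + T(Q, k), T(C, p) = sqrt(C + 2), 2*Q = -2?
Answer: 1681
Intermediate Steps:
X = 11 (X = 5 + 6 = 11)
Q = -1 (Q = (1/2)*(-2) = -1)
T(C, p) = sqrt(2 + C)
y(G, k) = 2 + 22*G (y(G, k) = 2*(11*G + sqrt(2 - 1)) = 2*(11*G + sqrt(1)) = 2*(11*G + 1) = 2*(1 + 11*G) = 2 + 22*G)
(-43 + (y(4, 5) - (-2*(-3) + 0)))**2 = (-43 + ((2 + 22*4) - (-2*(-3) + 0)))**2 = (-43 + ((2 + 88) - (6 + 0)))**2 = (-43 + (90 - 1*6))**2 = (-43 + (90 - 6))**2 = (-43 + 84)**2 = 41**2 = 1681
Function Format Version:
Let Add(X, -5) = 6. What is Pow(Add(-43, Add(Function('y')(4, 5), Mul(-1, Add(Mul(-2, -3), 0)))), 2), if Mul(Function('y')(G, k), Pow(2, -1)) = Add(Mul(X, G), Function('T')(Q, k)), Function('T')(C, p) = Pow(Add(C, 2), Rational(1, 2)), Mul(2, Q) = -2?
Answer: 1681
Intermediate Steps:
X = 11 (X = Add(5, 6) = 11)
Q = -1 (Q = Mul(Rational(1, 2), -2) = -1)
Function('T')(C, p) = Pow(Add(2, C), Rational(1, 2))
Function('y')(G, k) = Add(2, Mul(22, G)) (Function('y')(G, k) = Mul(2, Add(Mul(11, G), Pow(Add(2, -1), Rational(1, 2)))) = Mul(2, Add(Mul(11, G), Pow(1, Rational(1, 2)))) = Mul(2, Add(Mul(11, G), 1)) = Mul(2, Add(1, Mul(11, G))) = Add(2, Mul(22, G)))
Pow(Add(-43, Add(Function('y')(4, 5), Mul(-1, Add(Mul(-2, -3), 0)))), 2) = Pow(Add(-43, Add(Add(2, Mul(22, 4)), Mul(-1, Add(Mul(-2, -3), 0)))), 2) = Pow(Add(-43, Add(Add(2, 88), Mul(-1, Add(6, 0)))), 2) = Pow(Add(-43, Add(90, Mul(-1, 6))), 2) = Pow(Add(-43, Add(90, -6)), 2) = Pow(Add(-43, 84), 2) = Pow(41, 2) = 1681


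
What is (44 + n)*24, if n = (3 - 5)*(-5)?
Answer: 1296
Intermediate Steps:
n = 10 (n = -2*(-5) = 10)
(44 + n)*24 = (44 + 10)*24 = 54*24 = 1296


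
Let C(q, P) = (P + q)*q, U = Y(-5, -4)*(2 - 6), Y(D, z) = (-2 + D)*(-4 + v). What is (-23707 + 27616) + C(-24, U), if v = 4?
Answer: 4485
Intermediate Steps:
Y(D, z) = 0 (Y(D, z) = (-2 + D)*(-4 + 4) = (-2 + D)*0 = 0)
U = 0 (U = 0*(2 - 6) = 0*(-4) = 0)
C(q, P) = q*(P + q)
(-23707 + 27616) + C(-24, U) = (-23707 + 27616) - 24*(0 - 24) = 3909 - 24*(-24) = 3909 + 576 = 4485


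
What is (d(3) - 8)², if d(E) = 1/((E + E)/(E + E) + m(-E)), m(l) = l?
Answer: 289/4 ≈ 72.250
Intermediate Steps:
d(E) = 1/(1 - E) (d(E) = 1/((E + E)/(E + E) - E) = 1/((2*E)/((2*E)) - E) = 1/((2*E)*(1/(2*E)) - E) = 1/(1 - E))
(d(3) - 8)² = (-1/(-1 + 3) - 8)² = (-1/2 - 8)² = (-1*½ - 8)² = (-½ - 8)² = (-17/2)² = 289/4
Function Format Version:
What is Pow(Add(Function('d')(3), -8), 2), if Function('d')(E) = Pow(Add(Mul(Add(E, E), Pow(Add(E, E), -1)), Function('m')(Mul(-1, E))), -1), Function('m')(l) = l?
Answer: Rational(289, 4) ≈ 72.250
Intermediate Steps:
Function('d')(E) = Pow(Add(1, Mul(-1, E)), -1) (Function('d')(E) = Pow(Add(Mul(Add(E, E), Pow(Add(E, E), -1)), Mul(-1, E)), -1) = Pow(Add(Mul(Mul(2, E), Pow(Mul(2, E), -1)), Mul(-1, E)), -1) = Pow(Add(Mul(Mul(2, E), Mul(Rational(1, 2), Pow(E, -1))), Mul(-1, E)), -1) = Pow(Add(1, Mul(-1, E)), -1))
Pow(Add(Function('d')(3), -8), 2) = Pow(Add(Mul(-1, Pow(Add(-1, 3), -1)), -8), 2) = Pow(Add(Mul(-1, Pow(2, -1)), -8), 2) = Pow(Add(Mul(-1, Rational(1, 2)), -8), 2) = Pow(Add(Rational(-1, 2), -8), 2) = Pow(Rational(-17, 2), 2) = Rational(289, 4)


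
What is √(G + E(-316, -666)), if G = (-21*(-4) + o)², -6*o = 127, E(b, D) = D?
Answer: √118153/6 ≈ 57.289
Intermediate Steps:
o = -127/6 (o = -⅙*127 = -127/6 ≈ -21.167)
G = 142129/36 (G = (-21*(-4) - 127/6)² = (84 - 127/6)² = (377/6)² = 142129/36 ≈ 3948.0)
√(G + E(-316, -666)) = √(142129/36 - 666) = √(118153/36) = √118153/6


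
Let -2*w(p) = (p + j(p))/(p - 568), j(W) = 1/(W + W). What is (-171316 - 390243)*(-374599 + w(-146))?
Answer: 29238287242695221/138992 ≈ 2.1036e+11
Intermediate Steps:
j(W) = 1/(2*W)
w(p) = -(p + 1/(2*p))/(2*(-568 + p)) (w(p) = -(p + 1/(2*p))/(2*(p - 568)) = -(p + 1/(2*p))/(2*(-568 + p)))
(-171316 - 390243)*(-374599 + w(-146)) = (-171316 - 390243)*(-374599 + (¼)*(-1 - 2*(-146)²)/(-146*(-568 - 146))) = -561559*(-374599 + (¼)*(-1/146)*(-1 - 2*21316)/(-714)) = -561559*(-374599 + (¼)*(-1/146)*(-1/714)*(-1 - 42632)) = -561559*(-374599 + (¼)*(-1/146)*(-1/714)*(-42633)) = -561559*(-374599 - 14211/138992) = -561559*(-52066278419/138992) = 29238287242695221/138992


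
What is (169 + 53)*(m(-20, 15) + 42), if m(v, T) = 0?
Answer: 9324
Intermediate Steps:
(169 + 53)*(m(-20, 15) + 42) = (169 + 53)*(0 + 42) = 222*42 = 9324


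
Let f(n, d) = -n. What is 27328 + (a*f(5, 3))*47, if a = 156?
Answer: -9332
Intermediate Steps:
27328 + (a*f(5, 3))*47 = 27328 + (156*(-1*5))*47 = 27328 + (156*(-5))*47 = 27328 - 780*47 = 27328 - 36660 = -9332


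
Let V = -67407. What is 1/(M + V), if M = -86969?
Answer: -1/154376 ≈ -6.4777e-6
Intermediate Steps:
1/(M + V) = 1/(-86969 - 67407) = 1/(-154376) = -1/154376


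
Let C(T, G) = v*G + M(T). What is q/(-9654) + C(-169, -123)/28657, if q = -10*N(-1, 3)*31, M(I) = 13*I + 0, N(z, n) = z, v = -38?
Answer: 7514644/138327339 ≈ 0.054325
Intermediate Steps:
M(I) = 13*I
q = 310 (q = -10*(-1)*31 = 10*31 = 310)
C(T, G) = -38*G + 13*T
q/(-9654) + C(-169, -123)/28657 = 310/(-9654) + (-38*(-123) + 13*(-169))/28657 = 310*(-1/9654) + (4674 - 2197)*(1/28657) = -155/4827 + 2477*(1/28657) = -155/4827 + 2477/28657 = 7514644/138327339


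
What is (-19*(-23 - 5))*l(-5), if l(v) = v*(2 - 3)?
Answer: 2660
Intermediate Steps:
l(v) = -v (l(v) = v*(-1) = -v)
(-19*(-23 - 5))*l(-5) = (-19*(-23 - 5))*(-1*(-5)) = -19*(-28)*5 = 532*5 = 2660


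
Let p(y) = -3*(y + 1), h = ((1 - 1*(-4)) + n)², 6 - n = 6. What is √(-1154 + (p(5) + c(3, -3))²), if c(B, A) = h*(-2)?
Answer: √3470 ≈ 58.907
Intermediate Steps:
n = 0 (n = 6 - 1*6 = 6 - 6 = 0)
h = 25 (h = ((1 - 1*(-4)) + 0)² = ((1 + 4) + 0)² = (5 + 0)² = 5² = 25)
c(B, A) = -50 (c(B, A) = 25*(-2) = -50)
p(y) = -3 - 3*y (p(y) = -3*(1 + y) = -3 - 3*y)
√(-1154 + (p(5) + c(3, -3))²) = √(-1154 + ((-3 - 3*5) - 50)²) = √(-1154 + ((-3 - 15) - 50)²) = √(-1154 + (-18 - 50)²) = √(-1154 + (-68)²) = √(-1154 + 4624) = √3470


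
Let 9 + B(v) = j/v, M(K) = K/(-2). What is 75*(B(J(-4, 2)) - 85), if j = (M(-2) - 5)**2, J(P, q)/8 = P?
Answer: -14175/2 ≈ -7087.5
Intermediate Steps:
J(P, q) = 8*P
M(K) = -K/2 (M(K) = K*(-1/2) = -K/2)
j = 16 (j = (-1/2*(-2) - 5)**2 = (1 - 5)**2 = (-4)**2 = 16)
B(v) = -9 + 16/v
75*(B(J(-4, 2)) - 85) = 75*((-9 + 16/((8*(-4)))) - 85) = 75*((-9 + 16/(-32)) - 85) = 75*((-9 + 16*(-1/32)) - 85) = 75*((-9 - 1/2) - 85) = 75*(-19/2 - 85) = 75*(-189/2) = -14175/2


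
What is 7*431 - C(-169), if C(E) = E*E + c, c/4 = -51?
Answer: -25340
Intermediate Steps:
c = -204 (c = 4*(-51) = -204)
C(E) = -204 + E² (C(E) = E*E - 204 = E² - 204 = -204 + E²)
7*431 - C(-169) = 7*431 - (-204 + (-169)²) = 3017 - (-204 + 28561) = 3017 - 1*28357 = 3017 - 28357 = -25340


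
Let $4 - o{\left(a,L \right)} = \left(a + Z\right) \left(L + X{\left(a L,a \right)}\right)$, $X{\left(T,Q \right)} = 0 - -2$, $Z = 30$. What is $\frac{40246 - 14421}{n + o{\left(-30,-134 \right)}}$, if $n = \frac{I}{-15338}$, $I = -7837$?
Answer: $\frac{396103850}{69189} \approx 5725.0$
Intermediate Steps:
$n = \frac{7837}{15338}$ ($n = - \frac{7837}{-15338} = \left(-7837\right) \left(- \frac{1}{15338}\right) = \frac{7837}{15338} \approx 0.51095$)
$X{\left(T,Q \right)} = 2$ ($X{\left(T,Q \right)} = 0 + 2 = 2$)
$o{\left(a,L \right)} = 4 - \left(2 + L\right) \left(30 + a\right)$ ($o{\left(a,L \right)} = 4 - \left(a + 30\right) \left(L + 2\right) = 4 - \left(30 + a\right) \left(2 + L\right) = 4 - \left(2 + L\right) \left(30 + a\right)$)
$\frac{40246 - 14421}{n + o{\left(-30,-134 \right)}} = \frac{40246 - 14421}{\frac{7837}{15338} - \left(-4024 + 4020\right)} = \frac{25825}{\frac{7837}{15338} + \left(-56 + 4020 + 60 - 4020\right)} = \frac{25825}{\frac{7837}{15338} + 4} = \frac{25825}{\frac{69189}{15338}} = 25825 \cdot \frac{15338}{69189} = \frac{396103850}{69189}$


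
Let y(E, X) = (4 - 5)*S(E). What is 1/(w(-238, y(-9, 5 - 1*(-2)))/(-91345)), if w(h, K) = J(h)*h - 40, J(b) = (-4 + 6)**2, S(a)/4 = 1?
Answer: 91345/992 ≈ 92.082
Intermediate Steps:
S(a) = 4 (S(a) = 4*1 = 4)
J(b) = 4 (J(b) = 2**2 = 4)
y(E, X) = -4 (y(E, X) = (4 - 5)*4 = -1*4 = -4)
w(h, K) = -40 + 4*h (w(h, K) = 4*h - 40 = -40 + 4*h)
1/(w(-238, y(-9, 5 - 1*(-2)))/(-91345)) = 1/((-40 + 4*(-238))/(-91345)) = 1/((-40 - 952)*(-1/91345)) = 1/(-992*(-1/91345)) = 1/(992/91345) = 91345/992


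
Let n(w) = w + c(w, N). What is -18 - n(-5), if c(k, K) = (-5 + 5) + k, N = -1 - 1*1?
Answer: -8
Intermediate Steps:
N = -2 (N = -1 - 1 = -2)
c(k, K) = k (c(k, K) = 0 + k = k)
n(w) = 2*w (n(w) = w + w = 2*w)
-18 - n(-5) = -18 - 2*(-5) = -18 - 1*(-10) = -18 + 10 = -8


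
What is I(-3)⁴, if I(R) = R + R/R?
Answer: 16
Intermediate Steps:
I(R) = 1 + R (I(R) = R + 1 = 1 + R)
I(-3)⁴ = (1 - 3)⁴ = (-2)⁴ = 16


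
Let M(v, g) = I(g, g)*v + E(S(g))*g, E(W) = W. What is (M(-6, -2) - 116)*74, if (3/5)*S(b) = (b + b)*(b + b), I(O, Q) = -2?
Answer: -34928/3 ≈ -11643.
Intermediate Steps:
S(b) = 20*b**2/3 (S(b) = 5*((b + b)*(b + b))/3 = 5*((2*b)*(2*b))/3 = 5*(4*b**2)/3 = 20*b**2/3)
M(v, g) = -2*v + 20*g**3/3 (M(v, g) = -2*v + (20*g**2/3)*g = -2*v + 20*g**3/3)
(M(-6, -2) - 116)*74 = ((-2*(-6) + (20/3)*(-2)**3) - 116)*74 = ((12 + (20/3)*(-8)) - 116)*74 = ((12 - 160/3) - 116)*74 = (-124/3 - 116)*74 = -472/3*74 = -34928/3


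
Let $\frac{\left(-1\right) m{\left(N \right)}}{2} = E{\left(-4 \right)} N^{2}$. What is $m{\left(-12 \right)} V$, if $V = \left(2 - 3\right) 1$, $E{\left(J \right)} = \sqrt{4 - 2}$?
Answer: $288 \sqrt{2} \approx 407.29$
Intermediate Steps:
$E{\left(J \right)} = \sqrt{2}$
$m{\left(N \right)} = - 2 \sqrt{2} N^{2}$
$V = -1$ ($V = \left(-1\right) 1 = -1$)
$m{\left(-12 \right)} V = - 2 \sqrt{2} \left(-12\right)^{2} \left(-1\right) = \left(-2\right) \sqrt{2} \cdot 144 \left(-1\right) = - 288 \sqrt{2} \left(-1\right) = 288 \sqrt{2}$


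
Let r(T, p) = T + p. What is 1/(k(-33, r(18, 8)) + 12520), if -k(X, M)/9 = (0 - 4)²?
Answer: 1/12376 ≈ 8.0802e-5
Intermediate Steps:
k(X, M) = -144 (k(X, M) = -9*(0 - 4)² = -9*(-4)² = -9*16 = -144)
1/(k(-33, r(18, 8)) + 12520) = 1/(-144 + 12520) = 1/12376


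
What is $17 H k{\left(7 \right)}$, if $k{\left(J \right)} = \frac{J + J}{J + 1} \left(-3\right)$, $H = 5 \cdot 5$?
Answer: $- \frac{8925}{4} \approx -2231.3$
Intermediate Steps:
$H = 25$
$k{\left(J \right)} = - \frac{6 J}{1 + J}$ ($k{\left(J \right)} = \frac{2 J}{1 + J} \left(-3\right) = - \frac{6 J}{1 + J}$)
$17 H k{\left(7 \right)} = 17 \cdot 25 \left(\left(-6\right) 7 \frac{1}{1 + 7}\right) = 425 \left(\left(-6\right) 7 \cdot \frac{1}{8}\right) = 425 \left(- \frac{21}{4}\right) = - \frac{8925}{4}$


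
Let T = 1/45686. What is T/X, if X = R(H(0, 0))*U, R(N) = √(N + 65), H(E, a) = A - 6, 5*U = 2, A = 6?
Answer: √65/1187836 ≈ 6.7873e-6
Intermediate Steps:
U = ⅖ (U = (⅕)*2 = ⅖ ≈ 0.40000)
H(E, a) = 0 (H(E, a) = 6 - 6 = 0)
R(N) = √(65 + N)
T = 1/45686 ≈ 2.1889e-5
X = 2*√65/5 (X = √(65 + 0)*(⅖) = √65*(⅖) = 2*√65/5 ≈ 3.2249)
T/X = 1/(45686*((2*√65/5))) = (√65/26)/45686 = √65/1187836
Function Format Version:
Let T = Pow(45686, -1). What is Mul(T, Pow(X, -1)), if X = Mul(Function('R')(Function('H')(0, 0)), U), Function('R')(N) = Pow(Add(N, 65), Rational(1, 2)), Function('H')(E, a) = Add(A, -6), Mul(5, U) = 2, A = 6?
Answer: Mul(Rational(1, 1187836), Pow(65, Rational(1, 2))) ≈ 6.7873e-6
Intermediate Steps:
U = Rational(2, 5) (U = Mul(Rational(1, 5), 2) = Rational(2, 5) ≈ 0.40000)
Function('H')(E, a) = 0 (Function('H')(E, a) = Add(6, -6) = 0)
Function('R')(N) = Pow(Add(65, N), Rational(1, 2))
T = Rational(1, 45686) ≈ 2.1889e-5
X = Mul(Rational(2, 5), Pow(65, Rational(1, 2))) (X = Mul(Pow(Add(65, 0), Rational(1, 2)), Rational(2, 5)) = Mul(Pow(65, Rational(1, 2)), Rational(2, 5)) = Mul(Rational(2, 5), Pow(65, Rational(1, 2))) ≈ 3.2249)
Mul(T, Pow(X, -1)) = Mul(Rational(1, 45686), Pow(Mul(Rational(2, 5), Pow(65, Rational(1, 2))), -1)) = Mul(Rational(1, 45686), Mul(Rational(1, 26), Pow(65, Rational(1, 2)))) = Mul(Rational(1, 1187836), Pow(65, Rational(1, 2)))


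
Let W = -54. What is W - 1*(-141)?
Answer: 87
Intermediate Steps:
W - 1*(-141) = -54 - 1*(-141) = -54 + 141 = 87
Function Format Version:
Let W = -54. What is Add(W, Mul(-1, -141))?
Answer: 87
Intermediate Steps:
Add(W, Mul(-1, -141)) = Add(-54, Mul(-1, -141)) = Add(-54, 141) = 87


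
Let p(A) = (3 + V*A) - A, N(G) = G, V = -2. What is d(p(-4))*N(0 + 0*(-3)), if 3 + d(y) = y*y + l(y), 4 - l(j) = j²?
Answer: 0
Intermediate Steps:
l(j) = 4 - j²
p(A) = 3 - 3*A (p(A) = (3 - 2*A) - A = 3 - 3*A)
d(y) = 1 (d(y) = -3 + (y*y + (4 - y²)) = -3 + (y² + (4 - y²)) = -3 + 4 = 1)
d(p(-4))*N(0 + 0*(-3)) = 1*(0 + 0*(-3)) = 1*(0 + 0) = 1*0 = 0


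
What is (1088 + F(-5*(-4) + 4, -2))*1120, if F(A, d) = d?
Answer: 1216320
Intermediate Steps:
(1088 + F(-5*(-4) + 4, -2))*1120 = (1088 - 2)*1120 = 1086*1120 = 1216320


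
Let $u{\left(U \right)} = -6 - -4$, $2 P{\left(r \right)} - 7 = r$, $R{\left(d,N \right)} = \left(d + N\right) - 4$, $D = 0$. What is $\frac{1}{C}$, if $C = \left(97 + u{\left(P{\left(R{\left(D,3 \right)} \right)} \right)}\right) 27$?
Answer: $\frac{1}{2565} \approx 0.00038986$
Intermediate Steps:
$R{\left(d,N \right)} = -4 + N + d$ ($R{\left(d,N \right)} = \left(N + d\right) - 4 = -4 + N + d$)
$P{\left(r \right)} = \frac{7}{2} + \frac{r}{2}$
$u{\left(U \right)} = -2$ ($u{\left(U \right)} = -6 + 4 = -2$)
$C = 2565$ ($C = \left(97 - 2\right) 27 = 95 \cdot 27 = 2565$)
$\frac{1}{C} = \frac{1}{2565}$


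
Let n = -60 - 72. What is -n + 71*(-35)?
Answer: -2353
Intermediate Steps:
n = -132
-n + 71*(-35) = -1*(-132) + 71*(-35) = 132 - 2485 = -2353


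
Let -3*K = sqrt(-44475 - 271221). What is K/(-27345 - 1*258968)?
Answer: 4*I*sqrt(19731)/858939 ≈ 0.00065414*I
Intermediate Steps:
K = -4*I*sqrt(19731)/3 (K = -sqrt(-44475 - 271221)/3 = -4*I*sqrt(19731)/3 ≈ -187.29*I)
K/(-27345 - 1*258968) = (-4*I*sqrt(19731)/3)/(-27345 - 1*258968) = (-4*I*sqrt(19731)/3)/(-27345 - 258968) = -4*I*sqrt(19731)/3/(-286313) = -4*I*sqrt(19731)/3*(-1/286313) = 4*I*sqrt(19731)/858939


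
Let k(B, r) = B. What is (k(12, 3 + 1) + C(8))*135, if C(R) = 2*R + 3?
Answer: 4185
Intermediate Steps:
C(R) = 3 + 2*R
(k(12, 3 + 1) + C(8))*135 = (12 + (3 + 2*8))*135 = (12 + (3 + 16))*135 = (12 + 19)*135 = 31*135 = 4185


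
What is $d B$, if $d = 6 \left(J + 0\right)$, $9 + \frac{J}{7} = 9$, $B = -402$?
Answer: $0$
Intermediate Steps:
$J = 0$ ($J = -63 + 7 \cdot 9 = -63 + 63 = 0$)
$d = 0$ ($d = 6 \left(0 + 0\right) = 6 \cdot 0 = 0$)
$d B = 0 \left(-402\right) = 0$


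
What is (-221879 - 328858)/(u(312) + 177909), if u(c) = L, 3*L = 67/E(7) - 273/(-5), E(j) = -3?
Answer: -24783165/8006389 ≈ -3.0954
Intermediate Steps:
L = 484/45 (L = (67/(-3) - 273/(-5))/3 = (67*(-1/3) - 273*(-1/5))/3 = (-67/3 + 273/5)/3 = (1/3)*(484/15) = 484/45 ≈ 10.756)
u(c) = 484/45
(-221879 - 328858)/(u(312) + 177909) = (-221879 - 328858)/(484/45 + 177909) = -550737/8006389/45 = -550737*45/8006389 = -24783165/8006389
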